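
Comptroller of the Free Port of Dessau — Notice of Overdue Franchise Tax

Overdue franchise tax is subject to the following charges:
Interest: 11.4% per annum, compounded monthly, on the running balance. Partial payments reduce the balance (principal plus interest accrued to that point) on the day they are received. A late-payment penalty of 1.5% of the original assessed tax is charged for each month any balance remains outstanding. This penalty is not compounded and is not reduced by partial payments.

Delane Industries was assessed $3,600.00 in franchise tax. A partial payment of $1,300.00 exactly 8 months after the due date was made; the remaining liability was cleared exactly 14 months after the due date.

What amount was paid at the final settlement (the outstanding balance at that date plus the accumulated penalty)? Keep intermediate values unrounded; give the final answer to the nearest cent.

$3,489.64

Monthly rate = 11.4% ÷ 12 = 0.95%
Balance at month 8: $3,600.0000 × (1 + 0.0095)^8 = $3,882.8721…
After $1,300.00 payment: $3,882.8721… − $1,300.00 = $2,582.8721…
Balance at month 14: $2,582.8721… × (1 + 0.0095)^6 = $2,733.6370…
Penalty: 14 × 1.5% × $3,600.00 = $756.00
Final settlement = outstanding balance + penalty = $2,733.6370… + $756.00 = $3,489.64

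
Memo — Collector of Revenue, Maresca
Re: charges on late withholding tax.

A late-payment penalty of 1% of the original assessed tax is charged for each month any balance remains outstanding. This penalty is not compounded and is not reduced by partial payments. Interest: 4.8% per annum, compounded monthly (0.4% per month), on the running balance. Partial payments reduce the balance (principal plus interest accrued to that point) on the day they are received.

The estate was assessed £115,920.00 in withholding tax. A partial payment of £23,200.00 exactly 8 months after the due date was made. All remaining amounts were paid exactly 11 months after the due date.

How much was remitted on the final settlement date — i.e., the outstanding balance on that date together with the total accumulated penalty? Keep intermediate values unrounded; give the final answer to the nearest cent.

Balance at month 8: £115,920.0000 × (1 + 0.004)^8 = £119,681.7897…
After £23,200.00 payment: £119,681.7897… − £23,200.00 = £96,481.7897…
Balance at month 11: £96,481.7897… × (1 + 0.004)^3 = £97,644.2085…
Penalty: 11 × 1% × £115,920.00 = £12,751.20
Final settlement = outstanding balance + penalty = £97,644.2085… + £12,751.20 = £110,395.41

£110,395.41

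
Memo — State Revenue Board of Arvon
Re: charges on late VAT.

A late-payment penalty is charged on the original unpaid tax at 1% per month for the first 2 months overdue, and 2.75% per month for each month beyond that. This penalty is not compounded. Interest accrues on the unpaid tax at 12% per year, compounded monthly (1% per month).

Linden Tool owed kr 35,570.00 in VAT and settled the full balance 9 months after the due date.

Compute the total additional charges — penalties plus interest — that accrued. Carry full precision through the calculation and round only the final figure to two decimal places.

Penalty, months 1–2: 2 × 1% × kr 35,570.00 = kr 711.40
Penalty, months 3–9: 7 × 2.75% × kr 35,570.00 = kr 6,847.23…
Interest: kr 35,570.00 × ((1 + 0.01)^9 − 1) = kr 35,570.00 × 0.0936853… = kr 3,332.3851…
Penalties + interest = kr 7,558.6250 + kr 3,332.3851… = kr 10,891.01

kr 10,891.01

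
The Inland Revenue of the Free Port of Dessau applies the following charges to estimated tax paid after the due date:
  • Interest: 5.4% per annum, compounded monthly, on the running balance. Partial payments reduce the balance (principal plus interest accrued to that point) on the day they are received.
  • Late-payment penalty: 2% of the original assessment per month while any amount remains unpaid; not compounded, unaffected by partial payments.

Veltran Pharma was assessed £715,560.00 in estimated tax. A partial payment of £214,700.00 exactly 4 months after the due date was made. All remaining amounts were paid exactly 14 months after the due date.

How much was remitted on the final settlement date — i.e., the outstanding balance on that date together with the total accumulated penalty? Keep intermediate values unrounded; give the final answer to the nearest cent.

£737,780.20

Monthly rate = 5.4% ÷ 12 = 0.45%
Balance at month 4: £715,560.0000 × (1 + 0.0045)^4 = £728,527.2817…
After £214,700.00 payment: £728,527.2817… − £214,700.00 = £513,827.2817…
Balance at month 14: £513,827.2817… × (1 + 0.0045)^10 = £537,423.3976…
Penalty: 14 × 2% × £715,560.00 = £200,356.80
Final settlement = outstanding balance + penalty = £537,423.3976… + £200,356.80 = £737,780.20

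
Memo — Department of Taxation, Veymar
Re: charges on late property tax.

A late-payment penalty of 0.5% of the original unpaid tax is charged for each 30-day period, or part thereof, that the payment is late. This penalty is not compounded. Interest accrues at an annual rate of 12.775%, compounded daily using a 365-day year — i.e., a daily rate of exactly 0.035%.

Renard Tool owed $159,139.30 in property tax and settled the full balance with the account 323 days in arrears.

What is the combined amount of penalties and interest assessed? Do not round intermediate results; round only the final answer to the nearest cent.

Penalty periods: ⌈323/30⌉ = 11; penalty = 11 × 0.5% × $159,139.30 = $8,752.66…
Interest: $159,139.30 × ((1 + 0.00035)^323 − 1) = $159,139.30 × 0.11966577… = $19,043.5268…
Penalties + interest = $8,752.6615 + $19,043.5268… = $27,796.19

$27,796.19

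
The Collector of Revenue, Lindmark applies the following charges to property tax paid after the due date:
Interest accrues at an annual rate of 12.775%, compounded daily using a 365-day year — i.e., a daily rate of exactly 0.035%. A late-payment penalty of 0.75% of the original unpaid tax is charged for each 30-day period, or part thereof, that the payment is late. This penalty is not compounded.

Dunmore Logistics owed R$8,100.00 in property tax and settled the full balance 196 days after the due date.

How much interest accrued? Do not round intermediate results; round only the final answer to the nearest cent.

R$575.06

Interest: R$8,100.00 × ((1 + 0.00035)^196 − 1) = R$8,100.00 × 0.07099487… = R$575.0584…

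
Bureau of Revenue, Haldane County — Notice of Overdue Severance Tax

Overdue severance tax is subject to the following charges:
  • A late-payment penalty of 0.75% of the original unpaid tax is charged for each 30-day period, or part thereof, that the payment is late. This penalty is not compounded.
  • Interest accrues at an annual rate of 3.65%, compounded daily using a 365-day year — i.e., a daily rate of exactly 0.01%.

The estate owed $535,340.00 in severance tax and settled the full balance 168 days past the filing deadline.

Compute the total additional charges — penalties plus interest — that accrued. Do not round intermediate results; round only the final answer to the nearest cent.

$33,159.53

Penalty periods: ⌈168/30⌉ = 6; penalty = 6 × 0.75% × $535,340.00 = $24,090.30
Interest: $535,340.00 × ((1 + 0.0001)^168 − 1) = $535,340.00 × 0.01694106… = $9,069.2268…
Penalties + interest = $24,090.3000 + $9,069.2268… = $33,159.53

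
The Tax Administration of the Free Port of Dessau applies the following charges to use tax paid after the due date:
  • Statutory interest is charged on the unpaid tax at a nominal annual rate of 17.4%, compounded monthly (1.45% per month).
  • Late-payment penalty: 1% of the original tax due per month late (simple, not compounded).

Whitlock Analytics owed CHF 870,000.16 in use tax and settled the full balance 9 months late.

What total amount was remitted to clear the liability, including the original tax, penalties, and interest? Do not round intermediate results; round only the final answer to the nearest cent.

Late-payment penalty = 1% × CHF 870,000.16 × 9 mo = CHF 78,300.01…
Interest: CHF 870,000.16 × ((1 + 0.0145)^9 − 1) = CHF 870,000.16 × 0.1383307… = CHF 120,347.7624…
Total = CHF 870,000.16 + CHF 78,300.0144 + CHF 120,347.7624… = CHF 1,068,647.94

CHF 1,068,647.94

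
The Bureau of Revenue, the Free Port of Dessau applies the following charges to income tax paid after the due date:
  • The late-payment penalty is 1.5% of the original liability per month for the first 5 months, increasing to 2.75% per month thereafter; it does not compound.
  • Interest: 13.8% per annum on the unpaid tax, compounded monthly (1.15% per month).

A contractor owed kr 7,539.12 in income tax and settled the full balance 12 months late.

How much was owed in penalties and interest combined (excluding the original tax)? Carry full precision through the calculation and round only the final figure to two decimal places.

kr 3,125.51

Penalty, months 1–5: 5 × 1.5% × kr 7,539.12 = kr 565.43…
Penalty, months 6–12: 7 × 2.75% × kr 7,539.12 = kr 1,451.28…
Interest: kr 7,539.12 × ((1 + 0.0115)^12 − 1) = kr 7,539.12 × 0.1470719… = kr 1,108.7928…
Penalties + interest = kr 2,016.7146 + kr 1,108.7928… = kr 3,125.51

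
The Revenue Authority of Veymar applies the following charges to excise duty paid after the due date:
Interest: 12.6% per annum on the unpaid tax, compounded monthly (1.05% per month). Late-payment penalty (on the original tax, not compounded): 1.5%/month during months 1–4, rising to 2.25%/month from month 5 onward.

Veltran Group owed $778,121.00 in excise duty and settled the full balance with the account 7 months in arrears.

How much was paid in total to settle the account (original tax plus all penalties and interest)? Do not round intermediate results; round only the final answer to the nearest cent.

$936,356.73

Penalty, months 1–4: 4 × 1.5% × $778,121.00 = $46,687.26
Penalty, months 5–7: 3 × 2.25% × $778,121.00 = $52,523.17…
Interest: $778,121.00 × ((1 + 0.0105)^7 − 1) = $778,121.00 × 0.0758562… = $59,025.2983…
Total = $778,121.00 + $99,210.4275 + $59,025.2983… = $936,356.73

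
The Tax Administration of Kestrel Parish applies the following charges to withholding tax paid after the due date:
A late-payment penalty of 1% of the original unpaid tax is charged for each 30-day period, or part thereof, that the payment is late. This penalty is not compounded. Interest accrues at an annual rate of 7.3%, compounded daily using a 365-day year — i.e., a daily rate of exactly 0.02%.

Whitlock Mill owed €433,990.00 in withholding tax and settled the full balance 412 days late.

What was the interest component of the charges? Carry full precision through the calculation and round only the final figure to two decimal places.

€37,271.55

Interest: €433,990.00 × ((1 + 0.0002)^412 − 1) = €433,990.00 × 0.08588113… = €37,271.5527…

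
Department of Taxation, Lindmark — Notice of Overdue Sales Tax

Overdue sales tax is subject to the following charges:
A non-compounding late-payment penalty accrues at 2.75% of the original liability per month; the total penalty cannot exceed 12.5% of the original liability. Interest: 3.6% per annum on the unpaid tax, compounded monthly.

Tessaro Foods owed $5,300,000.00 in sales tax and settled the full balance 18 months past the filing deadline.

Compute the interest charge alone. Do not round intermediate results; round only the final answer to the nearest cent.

$293,616.19

Interest (3.6%/yr ÷ 12 = 0.3%/month): $5,300,000.00 × ((1 + 0.003)^18 − 1) = $293,616.1944…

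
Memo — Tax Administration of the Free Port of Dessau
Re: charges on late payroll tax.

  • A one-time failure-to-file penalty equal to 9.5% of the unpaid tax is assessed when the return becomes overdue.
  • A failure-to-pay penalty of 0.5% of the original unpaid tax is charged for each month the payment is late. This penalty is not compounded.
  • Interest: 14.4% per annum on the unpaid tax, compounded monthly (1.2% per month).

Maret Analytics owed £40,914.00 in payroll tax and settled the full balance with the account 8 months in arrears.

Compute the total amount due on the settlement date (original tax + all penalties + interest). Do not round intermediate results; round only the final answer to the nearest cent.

£50,534.12

Failure-to-file penalty: 9.5% × £40,914.00 = £3,886.83
Failure-to-pay penalty = 0.5% × £40,914.00 × 8 mo = £1,636.56
Interest: £40,914.00 × ((1 + 0.012)^8 − 1) = £40,914.00 × 0.1001302… = £4,096.7284…
Total = £40,914.00 + £5,523.3900 + £4,096.7284… = £50,534.12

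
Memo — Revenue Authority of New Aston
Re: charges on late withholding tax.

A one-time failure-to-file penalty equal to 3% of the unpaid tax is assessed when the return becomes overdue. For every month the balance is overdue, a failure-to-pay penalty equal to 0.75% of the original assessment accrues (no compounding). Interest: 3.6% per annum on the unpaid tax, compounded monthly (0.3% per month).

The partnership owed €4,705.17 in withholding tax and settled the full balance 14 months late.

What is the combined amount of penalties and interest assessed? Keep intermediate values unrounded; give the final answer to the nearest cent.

€836.72

Failure-to-file penalty: 3% × €4,705.17 = €141.16…
Failure-to-pay penalty: 14 × 0.75% × €4,705.17 = €494.04…
Interest: €4,705.17 × ((1 + 0.003)^14 − 1) = €4,705.17 × 0.0428289… = €201.5173…
Penalties + interest = €635.1980… + €201.5173… = €836.72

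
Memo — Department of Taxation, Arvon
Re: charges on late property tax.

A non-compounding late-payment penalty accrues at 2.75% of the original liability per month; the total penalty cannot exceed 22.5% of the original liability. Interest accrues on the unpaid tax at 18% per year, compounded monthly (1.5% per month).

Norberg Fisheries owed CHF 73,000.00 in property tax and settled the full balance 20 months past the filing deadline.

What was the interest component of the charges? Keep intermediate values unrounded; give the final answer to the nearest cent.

Interest: CHF 73,000.00 × ((1 + 0.015)^20 − 1) = CHF 73,000.00 × 0.3468550… = CHF 25,320.4155…

CHF 25,320.42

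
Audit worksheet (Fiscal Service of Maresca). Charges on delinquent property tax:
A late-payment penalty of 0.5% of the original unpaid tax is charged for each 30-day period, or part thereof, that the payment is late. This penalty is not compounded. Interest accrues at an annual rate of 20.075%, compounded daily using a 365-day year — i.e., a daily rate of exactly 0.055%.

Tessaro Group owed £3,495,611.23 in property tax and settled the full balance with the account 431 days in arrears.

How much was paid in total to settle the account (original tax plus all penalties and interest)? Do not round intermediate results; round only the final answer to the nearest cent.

Penalty periods: ⌈431/30⌉ = 15; penalty = 15 × 0.5% × £3,495,611.23 = £262,170.84…
Interest: £3,495,611.23 × ((1 + 0.00055)^431 − 1) = £3,495,611.23 × 0.26742190… = £934,802.9876…
Total = £3,495,611.23 + £262,170.8423… + £934,802.9876… = £4,692,585.06

£4,692,585.06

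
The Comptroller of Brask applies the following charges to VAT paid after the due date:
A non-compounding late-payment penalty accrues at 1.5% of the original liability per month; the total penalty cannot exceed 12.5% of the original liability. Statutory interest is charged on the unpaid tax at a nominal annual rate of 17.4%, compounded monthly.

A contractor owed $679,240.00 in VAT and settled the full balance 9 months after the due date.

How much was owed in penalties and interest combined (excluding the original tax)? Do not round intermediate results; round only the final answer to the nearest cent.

$178,864.77

Penalty (uncapped): 9 × 1.5% × $679,240.00 = $91,697.40; cap = 12.5% × $679,240.00 = $84,905.00 → penalty = $84,905.00
Interest (17.4%/yr ÷ 12 = 1.45%/month): $679,240.00 × ((1 + 0.0145)^9 − 1) = $93,959.7690…
Penalties + interest = $84,905.0000 + $93,959.7690… = $178,864.77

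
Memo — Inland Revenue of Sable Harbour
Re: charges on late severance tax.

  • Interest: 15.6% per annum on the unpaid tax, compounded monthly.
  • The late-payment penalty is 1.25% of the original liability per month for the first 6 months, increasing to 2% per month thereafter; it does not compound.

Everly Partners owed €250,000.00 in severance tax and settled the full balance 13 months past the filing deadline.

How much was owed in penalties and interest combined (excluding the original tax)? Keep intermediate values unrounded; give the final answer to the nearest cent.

Penalty, months 1–6: 6 × 1.25% × €250,000.00 = €18,750.00
Penalty, months 7–13: 7 × 2% × €250,000.00 = €35,000.00
Interest (15.6%/yr ÷ 12 = 1.3%/month): €250,000.00 × ((1 + 0.013)^13 − 1) = €45,707.8123…
Penalties + interest = €53,750.0000 + €45,707.8123… = €99,457.81

€99,457.81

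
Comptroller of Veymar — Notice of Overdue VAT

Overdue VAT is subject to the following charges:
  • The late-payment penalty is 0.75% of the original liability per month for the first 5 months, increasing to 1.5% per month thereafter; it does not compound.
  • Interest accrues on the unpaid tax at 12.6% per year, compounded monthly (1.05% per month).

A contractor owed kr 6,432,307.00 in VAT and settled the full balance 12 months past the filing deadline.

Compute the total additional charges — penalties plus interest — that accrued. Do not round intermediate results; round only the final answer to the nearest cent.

Penalty, months 1–5: 5 × 0.75% × kr 6,432,307.00 = kr 241,211.51…
Penalty, months 6–12: 7 × 1.5% × kr 6,432,307.00 = kr 675,392.24…
Interest: kr 6,432,307.00 × ((1 + 0.0105)^12 − 1) = kr 6,432,307.00 × 0.1335373… = kr 858,952.8876…
Penalties + interest = kr 916,603.7475 + kr 858,952.8876… = kr 1,775,556.64

kr 1,775,556.64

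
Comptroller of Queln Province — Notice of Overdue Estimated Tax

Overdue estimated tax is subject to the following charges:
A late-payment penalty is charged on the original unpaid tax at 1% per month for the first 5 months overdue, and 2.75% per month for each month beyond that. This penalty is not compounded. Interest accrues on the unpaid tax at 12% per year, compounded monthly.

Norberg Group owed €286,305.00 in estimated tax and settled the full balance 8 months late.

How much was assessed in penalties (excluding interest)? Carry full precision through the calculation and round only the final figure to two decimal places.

Penalty, months 1–5: 5 × 1% × €286,305.00 = €14,315.25
Penalty, months 6–8: 3 × 2.75% × €286,305.00 = €23,620.16…
Total penalty = €14,315.25 + €23,620.16… = €37,935.41

€37,935.41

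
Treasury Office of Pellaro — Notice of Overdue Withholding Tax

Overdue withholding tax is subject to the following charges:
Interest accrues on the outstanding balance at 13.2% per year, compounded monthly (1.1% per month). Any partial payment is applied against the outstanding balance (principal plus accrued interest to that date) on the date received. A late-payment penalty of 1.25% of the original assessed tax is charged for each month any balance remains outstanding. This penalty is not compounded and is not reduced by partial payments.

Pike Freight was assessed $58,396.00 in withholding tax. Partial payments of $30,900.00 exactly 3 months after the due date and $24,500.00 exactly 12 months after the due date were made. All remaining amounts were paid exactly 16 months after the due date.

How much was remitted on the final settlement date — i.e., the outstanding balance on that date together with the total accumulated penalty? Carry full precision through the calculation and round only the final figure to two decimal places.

$20,027.59

Balance at month 3: $58,396.0000 × (1 + 0.011)^3 = $60,344.3435…
After $30,900.00 payment: $60,344.3435… − $30,900.00 = $29,444.3435…
Balance at month 12: $29,444.3435… × (1 + 0.011)^9 = $32,490.9400…
After $24,500.00 payment: $32,490.9400… − $24,500.00 = $7,990.9400…
Balance at month 16: $7,990.9400… × (1 + 0.011)^4 = $8,348.3854…
Penalty: 16 × 1.25% × $58,396.00 = $11,679.20
Final settlement = outstanding balance + penalty = $8,348.3854… + $11,679.20 = $20,027.59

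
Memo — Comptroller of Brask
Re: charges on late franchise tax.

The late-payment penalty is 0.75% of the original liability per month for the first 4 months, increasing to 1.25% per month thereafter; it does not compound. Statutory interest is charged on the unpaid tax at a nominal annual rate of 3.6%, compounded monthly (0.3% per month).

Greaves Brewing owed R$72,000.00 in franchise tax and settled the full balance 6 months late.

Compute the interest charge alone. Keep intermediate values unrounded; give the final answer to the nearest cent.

R$1,305.76

Interest: R$72,000.00 × ((1 + 0.003)^6 − 1) = R$72,000.00 × 0.0181355… = R$1,305.7590…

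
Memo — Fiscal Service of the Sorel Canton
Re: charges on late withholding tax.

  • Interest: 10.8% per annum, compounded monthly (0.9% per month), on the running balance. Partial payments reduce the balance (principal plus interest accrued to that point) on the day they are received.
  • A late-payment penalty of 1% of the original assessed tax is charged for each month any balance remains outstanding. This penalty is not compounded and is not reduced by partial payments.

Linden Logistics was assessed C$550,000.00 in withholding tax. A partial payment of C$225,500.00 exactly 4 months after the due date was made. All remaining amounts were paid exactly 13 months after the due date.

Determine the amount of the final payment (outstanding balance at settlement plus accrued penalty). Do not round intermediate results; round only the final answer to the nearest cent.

Balance at month 4: C$550,000.0000 × (1 + 0.009)^4 = C$570,068.9074…
After C$225,500.00 payment: C$570,068.9074… − C$225,500.00 = C$344,568.9074…
Balance at month 13: C$344,568.9074… × (1 + 0.009)^9 = C$373,505.1393…
Penalty: 13 × 1% × C$550,000.00 = C$71,500.00
Final settlement = outstanding balance + penalty = C$373,505.1393… + C$71,500.00 = C$445,005.14

C$445,005.14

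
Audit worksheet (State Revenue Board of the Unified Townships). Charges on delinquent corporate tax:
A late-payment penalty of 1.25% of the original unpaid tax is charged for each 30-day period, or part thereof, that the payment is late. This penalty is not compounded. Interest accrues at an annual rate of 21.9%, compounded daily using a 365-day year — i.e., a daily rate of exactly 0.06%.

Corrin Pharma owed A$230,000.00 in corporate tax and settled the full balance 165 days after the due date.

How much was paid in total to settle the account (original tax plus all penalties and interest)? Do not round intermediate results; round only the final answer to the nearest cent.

A$271,177.71

Penalty periods: ⌈165/30⌉ = 6; penalty = 6 × 1.25% × A$230,000.00 = A$17,250.00
Interest: A$230,000.00 × ((1 + 0.0006)^165 − 1) = A$230,000.00 × 0.10403352… = A$23,927.7101…
Total = A$230,000.00 + A$17,250.0000 + A$23,927.7101… = A$271,177.71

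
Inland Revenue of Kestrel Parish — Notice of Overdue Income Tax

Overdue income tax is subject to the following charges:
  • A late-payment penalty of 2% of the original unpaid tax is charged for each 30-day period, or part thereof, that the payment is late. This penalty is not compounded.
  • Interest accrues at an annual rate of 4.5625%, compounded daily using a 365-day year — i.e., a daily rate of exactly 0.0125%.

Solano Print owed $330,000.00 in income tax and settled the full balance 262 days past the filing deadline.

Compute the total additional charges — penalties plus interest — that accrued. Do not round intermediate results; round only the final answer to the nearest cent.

Penalty periods: ⌈262/30⌉ = 9; penalty = 9 × 2% × $330,000.00 = $59,400.00
Interest: $330,000.00 × ((1 + 0.000125)^262 − 1) = $330,000.00 × 0.03329007… = $10,985.7228…
Penalties + interest = $59,400.0000 + $10,985.7228… = $70,385.72

$70,385.72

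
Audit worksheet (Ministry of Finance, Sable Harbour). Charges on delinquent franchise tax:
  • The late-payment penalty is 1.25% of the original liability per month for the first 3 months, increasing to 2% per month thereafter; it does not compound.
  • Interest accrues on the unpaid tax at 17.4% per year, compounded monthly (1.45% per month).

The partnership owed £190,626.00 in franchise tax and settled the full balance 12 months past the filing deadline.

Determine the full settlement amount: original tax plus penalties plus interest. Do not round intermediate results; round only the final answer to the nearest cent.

£268,033.42

Penalty, months 1–3: 3 × 1.25% × £190,626.00 = £7,148.48…
Penalty, months 4–12: 9 × 2% × £190,626.00 = £34,312.68
Interest: £190,626.00 × ((1 + 0.0145)^12 − 1) = £190,626.00 × 0.1885696… = £35,946.2677…
Total = £190,626.00 + £41,461.1550 + £35,946.2677… = £268,033.42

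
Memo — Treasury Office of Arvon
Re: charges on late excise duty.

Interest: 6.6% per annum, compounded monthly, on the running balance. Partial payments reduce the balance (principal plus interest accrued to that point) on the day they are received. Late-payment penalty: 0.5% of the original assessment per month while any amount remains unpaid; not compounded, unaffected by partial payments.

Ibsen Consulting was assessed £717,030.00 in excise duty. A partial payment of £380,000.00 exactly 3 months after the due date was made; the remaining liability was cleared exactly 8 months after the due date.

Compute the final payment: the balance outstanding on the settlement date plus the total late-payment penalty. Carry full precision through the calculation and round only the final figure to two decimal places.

£387,308.99

Monthly rate = 6.6% ÷ 12 = 0.55%
Balance at month 3: £717,030.0000 × (1 + 0.0055)^3 = £728,926.1848…
After £380,000.00 payment: £728,926.1848… − £380,000.00 = £348,926.1848…
Balance at month 8: £348,926.1848… × (1 + 0.0055)^5 = £358,627.7871…
Penalty: 8 × 0.5% × £717,030.00 = £28,681.20
Final settlement = outstanding balance + penalty = £358,627.7871… + £28,681.20 = £387,308.99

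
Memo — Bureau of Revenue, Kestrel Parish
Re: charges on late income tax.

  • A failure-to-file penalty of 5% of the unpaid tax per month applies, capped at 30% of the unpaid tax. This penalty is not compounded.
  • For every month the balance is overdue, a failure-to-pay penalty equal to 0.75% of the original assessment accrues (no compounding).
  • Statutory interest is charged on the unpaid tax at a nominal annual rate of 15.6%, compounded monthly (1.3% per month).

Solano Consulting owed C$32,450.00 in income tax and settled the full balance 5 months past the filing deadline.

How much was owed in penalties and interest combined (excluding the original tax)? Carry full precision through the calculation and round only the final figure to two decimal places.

Failure-to-file: 5 × 5% × C$32,450.00 = C$8,112.50 (under the 30% cap)
Failure-to-pay penalty: 5 × 0.75% × C$32,450.00 = C$1,216.88…
Interest: C$32,450.00 × ((1 + 0.013)^5 − 1) = C$32,450.00 × 0.0667121… = C$2,164.8081…
Penalties + interest = C$9,329.3750 + C$2,164.8081… = C$11,494.18

C$11,494.18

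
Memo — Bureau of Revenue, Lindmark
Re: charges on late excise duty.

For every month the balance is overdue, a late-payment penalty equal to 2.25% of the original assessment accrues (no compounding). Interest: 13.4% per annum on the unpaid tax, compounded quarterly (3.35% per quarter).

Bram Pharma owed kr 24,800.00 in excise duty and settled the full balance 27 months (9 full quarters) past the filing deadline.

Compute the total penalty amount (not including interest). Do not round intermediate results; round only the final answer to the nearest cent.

kr 15,066.00

Late-payment penalty: 27 × 2.25% × kr 24,800.00 = kr 15,066.00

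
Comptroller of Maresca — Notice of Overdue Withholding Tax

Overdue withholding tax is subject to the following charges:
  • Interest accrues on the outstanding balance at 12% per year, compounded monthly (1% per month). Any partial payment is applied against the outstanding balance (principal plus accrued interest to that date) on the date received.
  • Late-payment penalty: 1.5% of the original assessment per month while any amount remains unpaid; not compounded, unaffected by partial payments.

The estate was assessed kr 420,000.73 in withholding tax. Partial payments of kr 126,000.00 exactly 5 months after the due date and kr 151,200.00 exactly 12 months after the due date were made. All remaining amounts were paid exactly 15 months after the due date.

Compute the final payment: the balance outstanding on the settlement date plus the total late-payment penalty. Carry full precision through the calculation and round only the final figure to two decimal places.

kr 287,144.07

Balance at month 5: kr 420,000.7300 × (1 + 0.01)^5 = kr 441,424.9883…
After kr 126,000.00 payment: kr 441,424.9883… − kr 126,000.00 = kr 315,424.9883…
Balance at month 12: kr 315,424.9883… × (1 + 0.01)^7 = kr 338,178.2809…
After kr 151,200.00 payment: kr 338,178.2809… − kr 151,200.00 = kr 186,978.2809…
Balance at month 15: kr 186,978.2809… × (1 + 0.01)^3 = kr 192,643.9098…
Penalty: 15 × 1.5% × kr 420,000.73 = kr 94,500.16…
Final settlement = outstanding balance + penalty = kr 192,643.9098… + kr 94,500.16… = kr 287,144.07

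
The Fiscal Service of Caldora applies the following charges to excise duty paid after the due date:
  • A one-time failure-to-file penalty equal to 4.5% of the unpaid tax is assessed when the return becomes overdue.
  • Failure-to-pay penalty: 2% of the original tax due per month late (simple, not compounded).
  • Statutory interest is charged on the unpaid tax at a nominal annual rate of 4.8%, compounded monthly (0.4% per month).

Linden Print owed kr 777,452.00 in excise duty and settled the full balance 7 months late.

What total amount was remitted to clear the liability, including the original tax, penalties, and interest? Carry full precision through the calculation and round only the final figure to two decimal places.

kr 943,312.25

Failure-to-file penalty: 4.5% × kr 777,452.00 = kr 34,985.34
Failure-to-pay penalty = 2% × kr 777,452.00 × 7 mo = kr 108,843.28
Interest: kr 777,452.00 × ((1 + 0.004)^7 − 1) = kr 777,452.00 × 0.0283382… = kr 22,031.6283…
Total = kr 777,452.00 + kr 143,828.6200 + kr 22,031.6283… = kr 943,312.25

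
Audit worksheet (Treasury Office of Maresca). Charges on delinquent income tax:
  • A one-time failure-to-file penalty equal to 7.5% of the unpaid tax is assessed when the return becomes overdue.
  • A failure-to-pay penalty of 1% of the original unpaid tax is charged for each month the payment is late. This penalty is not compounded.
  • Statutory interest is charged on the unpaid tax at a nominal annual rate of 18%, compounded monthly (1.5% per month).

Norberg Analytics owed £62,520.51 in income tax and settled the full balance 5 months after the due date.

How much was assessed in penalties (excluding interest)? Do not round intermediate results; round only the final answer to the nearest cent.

£7,815.06

Failure-to-file penalty: 7.5% × £62,520.51 = £4,689.04…
Failure-to-pay penalty: 5 × 1% × £62,520.51 = £3,126.03…
Total penalty = £4,689.04… + £3,126.03… = £7,815.06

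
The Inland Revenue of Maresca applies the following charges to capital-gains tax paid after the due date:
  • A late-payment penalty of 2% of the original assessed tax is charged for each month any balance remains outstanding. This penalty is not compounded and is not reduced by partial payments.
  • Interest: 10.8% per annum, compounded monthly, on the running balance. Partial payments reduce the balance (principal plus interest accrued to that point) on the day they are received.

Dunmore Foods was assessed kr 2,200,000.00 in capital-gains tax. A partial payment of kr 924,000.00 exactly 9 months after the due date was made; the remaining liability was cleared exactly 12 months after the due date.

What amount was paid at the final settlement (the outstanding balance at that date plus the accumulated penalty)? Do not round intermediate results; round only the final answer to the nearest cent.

kr 2,028,548.08

Monthly rate = 10.8% ÷ 12 = 0.9%
Balance at month 9: kr 2,200,000.0000 × (1 + 0.009)^9 = kr 2,384,751.7544…
After kr 924,000.00 payment: kr 2,384,751.7544… − kr 924,000.00 = kr 1,460,751.7544…
Balance at month 12: kr 1,460,751.7544… × (1 + 0.009)^3 = kr 1,500,548.0793…
Penalty: 12 × 2% × kr 2,200,000.00 = kr 528,000.00
Final settlement = outstanding balance + penalty = kr 1,500,548.0793… + kr 528,000.00 = kr 2,028,548.08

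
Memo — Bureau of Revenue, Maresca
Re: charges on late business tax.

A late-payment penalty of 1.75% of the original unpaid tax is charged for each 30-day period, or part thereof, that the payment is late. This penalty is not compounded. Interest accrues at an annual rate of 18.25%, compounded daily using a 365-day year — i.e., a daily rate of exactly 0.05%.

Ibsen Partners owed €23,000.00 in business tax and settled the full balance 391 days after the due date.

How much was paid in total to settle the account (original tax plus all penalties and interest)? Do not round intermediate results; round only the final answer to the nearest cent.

€33,599.77

Penalty periods: ⌈391/30⌉ = 14; penalty = 14 × 1.75% × €23,000.00 = €5,635.00
Interest: €23,000.00 × ((1 + 0.0005)^391 − 1) = €23,000.00 × 0.21585939… = €4,964.7659…
Total = €23,000.00 + €5,635.0000 + €4,964.7659… = €33,599.77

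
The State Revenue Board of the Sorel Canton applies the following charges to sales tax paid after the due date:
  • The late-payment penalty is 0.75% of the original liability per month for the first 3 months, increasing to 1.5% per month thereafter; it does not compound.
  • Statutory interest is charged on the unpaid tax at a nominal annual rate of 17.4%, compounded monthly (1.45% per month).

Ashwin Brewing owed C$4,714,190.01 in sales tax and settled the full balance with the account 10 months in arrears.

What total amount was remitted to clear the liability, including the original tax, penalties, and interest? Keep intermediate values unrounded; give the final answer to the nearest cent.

Penalty, months 1–3: 3 × 0.75% × C$4,714,190.01 = C$106,069.28…
Penalty, months 4–10: 7 × 1.5% × C$4,714,190.01 = C$494,989.95…
Interest: C$4,714,190.01 × ((1 + 0.0145)^10 − 1) = C$4,714,190.01 × 0.1548365… = C$729,928.8302…
Total = C$4,714,190.01 + C$601,059.2263… + C$729,928.8302… = C$6,045,178.07

C$6,045,178.07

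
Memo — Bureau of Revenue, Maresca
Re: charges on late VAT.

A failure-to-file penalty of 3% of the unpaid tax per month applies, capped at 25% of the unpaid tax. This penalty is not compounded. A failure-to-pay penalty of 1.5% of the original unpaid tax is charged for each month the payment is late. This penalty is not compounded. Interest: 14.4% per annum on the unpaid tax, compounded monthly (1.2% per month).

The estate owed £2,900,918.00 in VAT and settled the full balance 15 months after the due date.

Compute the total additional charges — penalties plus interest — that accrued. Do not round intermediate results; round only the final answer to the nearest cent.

Failure-to-file: 15 × 3% × £2,900,918.00 = £1,305,413.10, capped at 25% × £2,900,918.00 = £725,229.50
Failure-to-pay penalty = 1.5% × £2,900,918.00 × 15 mo = £652,706.55
Interest: £2,900,918.00 × ((1 + 0.012)^15 − 1) = £2,900,918.00 × 0.1959353… = £568,392.2591…
Penalties + interest = £1,377,936.0500 + £568,392.2591… = £1,946,328.31

£1,946,328.31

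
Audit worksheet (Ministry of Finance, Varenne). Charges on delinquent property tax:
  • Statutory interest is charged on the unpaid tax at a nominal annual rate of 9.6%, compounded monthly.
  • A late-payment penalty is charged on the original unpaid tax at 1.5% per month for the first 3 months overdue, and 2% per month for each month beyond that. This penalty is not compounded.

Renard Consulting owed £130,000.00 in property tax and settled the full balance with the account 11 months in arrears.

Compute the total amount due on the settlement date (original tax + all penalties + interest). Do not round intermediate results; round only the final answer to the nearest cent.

£168,558.76

Penalty, months 1–3: 3 × 1.5% × £130,000.00 = £5,850.00
Penalty, months 4–11: 8 × 2% × £130,000.00 = £20,800.00
Interest (9.6%/yr ÷ 12 = 0.8%/month): £130,000.00 × ((1 + 0.008)^11 − 1) = £11,908.7601…
Total = £130,000.00 + £26,650.0000 + £11,908.7601… = £168,558.76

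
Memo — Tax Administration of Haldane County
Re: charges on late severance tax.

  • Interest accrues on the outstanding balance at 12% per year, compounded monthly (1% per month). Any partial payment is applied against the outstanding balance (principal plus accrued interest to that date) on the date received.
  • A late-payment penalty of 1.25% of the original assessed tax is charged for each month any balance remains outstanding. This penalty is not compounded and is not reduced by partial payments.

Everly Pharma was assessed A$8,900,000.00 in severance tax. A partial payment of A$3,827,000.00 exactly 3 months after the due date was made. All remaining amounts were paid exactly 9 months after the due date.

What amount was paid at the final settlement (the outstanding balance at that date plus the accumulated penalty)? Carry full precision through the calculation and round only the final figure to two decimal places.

A$6,672,611.31

Balance at month 3: A$8,900,000.0000 × (1 + 0.01)^3 = A$9,169,678.9000
After A$3,827,000.00 payment: A$9,169,678.9000 − A$3,827,000.00 = A$5,342,678.9000
Balance at month 9: A$5,342,678.9000 × (1 + 0.01)^6 = A$5,671,361.3105…
Penalty: 9 × 1.25% × A$8,900,000.00 = A$1,001,250.00
Final settlement = outstanding balance + penalty = A$5,671,361.3105… + A$1,001,250.00 = A$6,672,611.31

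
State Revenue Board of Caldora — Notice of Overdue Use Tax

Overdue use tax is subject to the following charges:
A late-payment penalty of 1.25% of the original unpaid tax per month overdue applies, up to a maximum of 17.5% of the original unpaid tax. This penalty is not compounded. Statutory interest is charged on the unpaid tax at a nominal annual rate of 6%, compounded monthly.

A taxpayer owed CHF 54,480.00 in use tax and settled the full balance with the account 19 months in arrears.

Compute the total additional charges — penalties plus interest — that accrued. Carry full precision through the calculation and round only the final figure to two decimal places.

CHF 14,949.23

Penalty (uncapped): 19 × 1.25% × CHF 54,480.00 = CHF 12,939.00; cap = 17.5% × CHF 54,480.00 = CHF 9,534.00 → penalty = CHF 9,534.00
Interest (6%/yr ÷ 12 = 0.5%/month): CHF 54,480.00 × ((1 + 0.005)^19 − 1) = CHF 5,415.2349…
Penalties + interest = CHF 9,534.0000 + CHF 5,415.2349… = CHF 14,949.23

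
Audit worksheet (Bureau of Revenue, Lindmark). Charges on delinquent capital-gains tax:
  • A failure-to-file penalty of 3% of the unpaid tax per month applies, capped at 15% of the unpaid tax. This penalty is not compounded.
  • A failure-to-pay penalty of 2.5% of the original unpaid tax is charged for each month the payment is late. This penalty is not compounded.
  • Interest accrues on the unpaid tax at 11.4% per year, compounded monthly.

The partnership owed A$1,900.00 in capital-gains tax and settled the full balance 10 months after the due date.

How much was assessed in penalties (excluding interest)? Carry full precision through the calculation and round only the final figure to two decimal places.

Failure-to-file: 10 × 3% × A$1,900.00 = A$570.00, capped at 15% × A$1,900.00 = A$285.00
Failure-to-pay penalty = 2.5% × A$1,900.00 × 10 mo = A$475.00
Total penalty = A$285.00 + A$475.00 = A$760.00

A$760.00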